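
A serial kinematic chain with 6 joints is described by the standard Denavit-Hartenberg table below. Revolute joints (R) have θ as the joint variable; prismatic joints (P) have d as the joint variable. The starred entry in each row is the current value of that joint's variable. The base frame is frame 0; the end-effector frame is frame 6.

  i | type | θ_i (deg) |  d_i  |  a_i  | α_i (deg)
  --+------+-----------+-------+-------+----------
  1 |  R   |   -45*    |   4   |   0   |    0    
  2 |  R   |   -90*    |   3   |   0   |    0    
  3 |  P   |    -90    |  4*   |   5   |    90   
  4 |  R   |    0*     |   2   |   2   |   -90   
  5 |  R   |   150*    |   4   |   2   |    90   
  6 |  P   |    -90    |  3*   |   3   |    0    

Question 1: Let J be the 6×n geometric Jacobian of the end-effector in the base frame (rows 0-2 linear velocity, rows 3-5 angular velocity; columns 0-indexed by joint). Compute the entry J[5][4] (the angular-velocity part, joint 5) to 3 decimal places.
1.000

axis z_4 = (0.0000,0.0000,1.0000); lever o_n−o_4 = (-2.3801,-2.7083,1.0000)
cross product → J_v[:, 4] = (2.7083,-2.3801,0.0000)
J_ω[:, 4] = z_4
entry J[5][4] = 1.0000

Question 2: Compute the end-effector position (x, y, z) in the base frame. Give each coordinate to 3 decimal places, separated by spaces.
-5.916 3.656 12.000

after link 1: o_1 = (0.0000, 0.0000, 4.0000)
after link 2: o_2 = (0.0000, 0.0000, 7.0000)
after link 3: o_3 = (-3.5355, 3.5355, 11.0000)
after link 4: o_4 = (-3.5355, 6.3640, 11.0000)
after link 5: o_5 = (-3.0179, 4.4321, 15.0000)
after link 6: o_6 = (-5.9157, 3.6557, 12.0000)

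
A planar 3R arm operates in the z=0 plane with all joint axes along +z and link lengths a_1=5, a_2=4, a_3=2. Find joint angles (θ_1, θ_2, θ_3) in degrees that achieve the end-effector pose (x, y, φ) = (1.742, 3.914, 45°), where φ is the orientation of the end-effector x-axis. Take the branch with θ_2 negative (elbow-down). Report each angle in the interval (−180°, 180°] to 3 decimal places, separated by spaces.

wrist centre = target − a_3·(cos φ, sin φ) = (0.3278, 2.4998)
cos θ_2 = (6.3564−5²−4²)/(2·5·4) = -0.8661; θ_2 = -150.0075° (elbow-down)
β = atan2(2.4998,0.3278) = 82.5297°; ψ = atan2(-1.9995,1.5356) = -52.4760°
θ_1 = β − ψ = 135.0057°
θ_3 = φ − θ_1 − θ_2 = 60.0018° (wrapped to (-180°,180°])

135.006 -150.007 60.002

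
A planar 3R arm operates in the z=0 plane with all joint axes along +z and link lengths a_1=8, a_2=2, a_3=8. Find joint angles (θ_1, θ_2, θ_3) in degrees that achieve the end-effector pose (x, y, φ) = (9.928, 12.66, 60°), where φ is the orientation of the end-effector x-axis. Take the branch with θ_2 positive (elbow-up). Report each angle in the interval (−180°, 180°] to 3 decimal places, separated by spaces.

wrist centre = target − a_3·(cos φ, sin φ) = (5.9280, 5.7318)
cos θ_2 = (67.9947−8²−2²)/(2·8·2) = -0.0002; θ_2 = 90.0095° (elbow-up)
β = atan2(5.7318,5.9280) = 44.0360°; ψ = atan2(2.0000,7.9997) = 14.0368°
θ_1 = β − ψ = 29.9992°
θ_3 = φ − θ_1 − θ_2 = -60.0087° (wrapped to (-180°,180°])

29.999 90.010 -60.009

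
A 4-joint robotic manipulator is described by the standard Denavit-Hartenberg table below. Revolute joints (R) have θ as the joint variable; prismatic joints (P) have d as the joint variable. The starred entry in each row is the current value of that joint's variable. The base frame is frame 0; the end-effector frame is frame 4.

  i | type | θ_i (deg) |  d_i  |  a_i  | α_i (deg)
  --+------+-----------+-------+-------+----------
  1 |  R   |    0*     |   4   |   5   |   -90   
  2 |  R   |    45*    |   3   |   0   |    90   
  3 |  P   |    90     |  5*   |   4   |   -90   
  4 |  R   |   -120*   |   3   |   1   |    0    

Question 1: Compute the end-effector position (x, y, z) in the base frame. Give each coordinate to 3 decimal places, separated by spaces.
after link 1: o_1 = (5.0000, 0.0000, 4.0000)
after link 2: o_2 = (5.0000, 3.0000, 4.0000)
after link 3: o_3 = (8.5355, 7.0000, 7.5355)
after link 4: o_4 = (7.0266, 6.5000, 10.2692)

7.027 6.500 10.269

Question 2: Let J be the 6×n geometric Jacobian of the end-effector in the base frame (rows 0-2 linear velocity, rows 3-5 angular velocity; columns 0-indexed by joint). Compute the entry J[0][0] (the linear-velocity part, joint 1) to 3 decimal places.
-6.500

axis z_0 = ẑ; lever o_n−o_0 = (7.0266,6.5000,10.2692)
cross product → J_v[:, 0] = (-6.5000,7.0266,0.0000)
J_ω[:, 0] = z_0
entry J[0][0] = -6.5000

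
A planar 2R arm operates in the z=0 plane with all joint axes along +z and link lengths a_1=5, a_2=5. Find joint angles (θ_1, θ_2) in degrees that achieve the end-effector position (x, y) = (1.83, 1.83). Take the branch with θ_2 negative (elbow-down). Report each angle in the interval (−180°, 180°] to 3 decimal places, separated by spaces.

cos θ_2 = (6.6978−5²−5²)/(2·5·5) = -0.8660; θ_2 = -150.0021° (elbow-down)
β = atan2(1.8300,1.8300) = 45.0000°; ψ = atan2(-2.4998,0.6698) = -75.0011°
θ_1 = β − ψ = 120.0011°

120.001 -150.002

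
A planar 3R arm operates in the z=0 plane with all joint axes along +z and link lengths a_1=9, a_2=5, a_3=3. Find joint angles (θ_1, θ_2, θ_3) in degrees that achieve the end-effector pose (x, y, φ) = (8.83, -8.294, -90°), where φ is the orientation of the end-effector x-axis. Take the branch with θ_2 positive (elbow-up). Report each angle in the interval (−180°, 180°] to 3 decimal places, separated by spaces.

-60.000 90.003 -120.003

wrist centre = target − a_3·(cos φ, sin φ) = (8.8300, -5.2940)
cos θ_2 = (105.9953−9²−5²)/(2·9·5) = -0.0001; θ_2 = 90.0030° (elbow-up)
β = atan2(-5.2940,8.8300) = -30.9447°; ψ = atan2(5.0000,8.9997) = 29.0553°
θ_1 = β − ψ = -60.0000°
θ_3 = φ − θ_1 − θ_2 = -120.0030° (wrapped to (-180°,180°])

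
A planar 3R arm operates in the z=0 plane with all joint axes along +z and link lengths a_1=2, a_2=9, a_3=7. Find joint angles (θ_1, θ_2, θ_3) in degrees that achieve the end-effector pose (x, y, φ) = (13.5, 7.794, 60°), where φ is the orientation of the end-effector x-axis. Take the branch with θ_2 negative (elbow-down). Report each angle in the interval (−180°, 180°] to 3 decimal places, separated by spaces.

60.000 -60.001 60.001

wrist centre = target − a_3·(cos φ, sin φ) = (10.0000, 1.7318)
cos θ_2 = (102.9992−2²−9²)/(2·2·9) = 0.5000; θ_2 = -60.0015° (elbow-down)
β = atan2(1.7318,10.0000) = 9.8252°; ψ = atan2(-7.7943,6.4998) = -50.1748°
θ_1 = β − ψ = 60.0000°
θ_3 = φ − θ_1 − θ_2 = 60.0015° (wrapped to (-180°,180°])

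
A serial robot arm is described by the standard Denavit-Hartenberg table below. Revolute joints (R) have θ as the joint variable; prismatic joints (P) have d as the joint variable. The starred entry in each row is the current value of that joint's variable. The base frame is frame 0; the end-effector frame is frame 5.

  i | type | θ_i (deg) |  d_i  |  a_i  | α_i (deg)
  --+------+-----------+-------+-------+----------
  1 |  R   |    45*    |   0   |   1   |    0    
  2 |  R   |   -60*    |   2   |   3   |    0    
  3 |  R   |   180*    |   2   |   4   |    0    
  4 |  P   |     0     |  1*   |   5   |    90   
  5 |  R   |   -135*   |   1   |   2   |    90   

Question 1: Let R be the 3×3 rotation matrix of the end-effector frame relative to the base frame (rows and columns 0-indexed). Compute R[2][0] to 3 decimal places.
End-effector x-axis (col 0 of R) = (0.6830,-0.1830,-0.7071)
R[2][0] = -0.7071

-0.707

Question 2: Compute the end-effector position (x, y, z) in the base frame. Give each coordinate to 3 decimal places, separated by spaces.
-3.464 2.860 3.586

after link 1: o_1 = (0.7071, 0.7071, 0.0000)
after link 2: o_2 = (3.6049, -0.0694, 2.0000)
after link 3: o_3 = (-0.2588, 0.9659, 4.0000)
after link 4: o_4 = (-5.0884, 2.2600, 5.0000)
after link 5: o_5 = (-3.4636, 2.8599, 3.5858)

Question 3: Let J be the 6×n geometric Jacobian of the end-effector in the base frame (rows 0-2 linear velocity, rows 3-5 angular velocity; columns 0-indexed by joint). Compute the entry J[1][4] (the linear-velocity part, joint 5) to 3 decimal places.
0.366

axis z_4 = (0.2588,0.9659,0.0000); lever o_n−o_4 = (1.6248,0.5999,-1.4142)
cross product → J_v[:, 4] = (-1.3660,0.3660,-1.4142)
J_ω[:, 4] = z_4
entry J[1][4] = 0.3660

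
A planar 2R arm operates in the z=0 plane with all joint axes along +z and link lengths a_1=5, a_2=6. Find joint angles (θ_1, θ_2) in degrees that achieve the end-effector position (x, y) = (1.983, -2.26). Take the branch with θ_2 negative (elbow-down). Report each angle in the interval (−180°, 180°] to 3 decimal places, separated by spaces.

cos θ_2 = (9.0399−5²−6²)/(2·5·6) = -0.8660; θ_2 = -149.9973° (elbow-down)
β = atan2(-2.2600,1.9830) = -48.7352°; ψ = atan2(-3.0002,-0.1960) = -93.7379°
θ_1 = β − ψ = 45.0027°

45.003 -149.997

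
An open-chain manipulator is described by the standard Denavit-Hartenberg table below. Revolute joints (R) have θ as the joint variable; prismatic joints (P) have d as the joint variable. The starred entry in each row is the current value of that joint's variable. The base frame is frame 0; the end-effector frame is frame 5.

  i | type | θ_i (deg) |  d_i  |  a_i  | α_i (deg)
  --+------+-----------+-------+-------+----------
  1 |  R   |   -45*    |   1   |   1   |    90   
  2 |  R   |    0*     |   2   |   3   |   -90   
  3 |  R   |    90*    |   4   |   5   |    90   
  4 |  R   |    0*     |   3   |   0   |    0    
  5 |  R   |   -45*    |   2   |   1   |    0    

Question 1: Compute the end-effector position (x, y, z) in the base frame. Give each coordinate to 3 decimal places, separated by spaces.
after link 1: o_1 = (0.7071, -0.7071, 1.0000)
after link 2: o_2 = (1.4142, -4.2426, 1.0000)
after link 3: o_3 = (4.9497, -0.7071, 5.0000)
after link 4: o_4 = (7.0711, -2.8284, 5.0000)
after link 5: o_5 = (8.9853, -3.7426, 4.2929)

8.985 -3.743 4.293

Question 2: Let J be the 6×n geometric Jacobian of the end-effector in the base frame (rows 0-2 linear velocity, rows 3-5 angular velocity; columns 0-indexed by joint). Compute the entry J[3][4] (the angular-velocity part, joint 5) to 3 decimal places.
0.707

axis z_4 = (0.7071,-0.7071,0.0000); lever o_n−o_4 = (1.9142,-0.9142,-0.7071)
cross product → J_v[:, 4] = (0.5000,0.5000,0.7071)
J_ω[:, 4] = z_4
entry J[3][4] = 0.7071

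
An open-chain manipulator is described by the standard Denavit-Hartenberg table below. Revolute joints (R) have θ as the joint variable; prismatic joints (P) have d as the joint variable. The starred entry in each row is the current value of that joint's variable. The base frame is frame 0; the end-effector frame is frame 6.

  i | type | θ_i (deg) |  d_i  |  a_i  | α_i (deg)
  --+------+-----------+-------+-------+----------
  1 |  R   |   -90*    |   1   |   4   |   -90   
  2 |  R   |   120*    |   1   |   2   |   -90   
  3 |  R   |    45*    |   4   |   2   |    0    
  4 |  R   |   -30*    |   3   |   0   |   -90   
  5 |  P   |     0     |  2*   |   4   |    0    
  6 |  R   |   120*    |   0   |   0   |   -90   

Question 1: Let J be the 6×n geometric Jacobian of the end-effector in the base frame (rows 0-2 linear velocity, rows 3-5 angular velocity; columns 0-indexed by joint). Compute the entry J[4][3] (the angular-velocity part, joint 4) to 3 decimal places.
0.866

axis z_3 = (-0.0000,0.8660,0.5000); lever o_n−o_3 = (-2.9671,4.2711,-1.3978)
cross product → J_v[:, 3] = (-3.3461,-1.4836,2.5696)
J_ω[:, 3] = z_3
entry J[4][3] = 0.8660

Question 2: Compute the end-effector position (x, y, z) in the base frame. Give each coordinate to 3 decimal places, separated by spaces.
after link 1: o_1 = (0.0000, -4.0000, 1.0000)
after link 2: o_2 = (1.0000, -3.0000, -0.7321)
after link 3: o_3 = (-0.4142, 1.1712, 0.0432)
after link 4: o_4 = (-0.4142, 3.7693, 1.5432)
after link 5: o_5 = (-3.3813, 5.4423, -1.3546)
after link 6: o_6 = (-3.3813, 5.4423, -1.3546)

-3.381 5.442 -1.355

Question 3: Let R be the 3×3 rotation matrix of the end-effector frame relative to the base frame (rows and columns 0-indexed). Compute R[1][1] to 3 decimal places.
End-effector y-axis (col 1 of R) = (0.9659,0.1294,-0.2241)
R[1][1] = 0.1294

0.129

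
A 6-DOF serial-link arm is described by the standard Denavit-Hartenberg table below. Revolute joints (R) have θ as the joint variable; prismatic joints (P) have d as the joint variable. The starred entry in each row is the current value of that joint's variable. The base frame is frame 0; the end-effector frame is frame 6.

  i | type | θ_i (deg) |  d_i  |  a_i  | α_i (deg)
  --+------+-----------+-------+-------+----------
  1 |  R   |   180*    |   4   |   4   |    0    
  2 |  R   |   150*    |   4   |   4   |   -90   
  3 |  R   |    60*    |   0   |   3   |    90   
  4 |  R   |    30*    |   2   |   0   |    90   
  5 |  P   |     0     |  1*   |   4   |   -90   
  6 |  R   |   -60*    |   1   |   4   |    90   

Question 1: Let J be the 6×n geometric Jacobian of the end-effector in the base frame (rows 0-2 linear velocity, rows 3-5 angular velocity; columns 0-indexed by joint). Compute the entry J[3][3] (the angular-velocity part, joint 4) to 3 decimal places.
0.750

axis z_3 = (0.7500,-0.4330,0.5000); lever o_n−o_3 = (5.0335,-3.9061,-4.9330)
cross product → J_v[:, 3] = (4.0891,6.2165,-0.7500)
J_ω[:, 3] = z_3
entry J[3][3] = 0.7500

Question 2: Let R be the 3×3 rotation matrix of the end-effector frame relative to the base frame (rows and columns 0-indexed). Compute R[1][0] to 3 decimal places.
-0.650

End-effector x-axis (col 0 of R) = (0.1250,-0.6495,-0.7500)
R[1][0] = -0.6495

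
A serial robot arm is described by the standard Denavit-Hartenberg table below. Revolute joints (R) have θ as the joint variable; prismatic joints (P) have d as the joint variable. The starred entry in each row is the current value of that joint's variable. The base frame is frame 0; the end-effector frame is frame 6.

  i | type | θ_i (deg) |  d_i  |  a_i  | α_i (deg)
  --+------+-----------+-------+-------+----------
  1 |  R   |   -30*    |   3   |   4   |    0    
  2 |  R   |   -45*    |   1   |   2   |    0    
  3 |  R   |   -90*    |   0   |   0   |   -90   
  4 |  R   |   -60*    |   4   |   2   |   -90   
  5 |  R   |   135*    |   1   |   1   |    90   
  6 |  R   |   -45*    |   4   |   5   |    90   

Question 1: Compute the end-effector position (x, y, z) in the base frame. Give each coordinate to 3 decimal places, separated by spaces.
4.793 -1.607 6.672

after link 1: o_1 = (3.4641, -2.0000, 3.0000)
after link 2: o_2 = (3.9817, -3.9319, 4.0000)
after link 3: o_3 = (3.9817, -3.9319, 4.0000)
after link 4: o_4 = (4.0511, -8.0544, 5.7321)
after link 5: o_5 = (3.3731, -7.5040, 4.6197)
after link 6: o_6 = (4.7929, -1.6072, 6.6719)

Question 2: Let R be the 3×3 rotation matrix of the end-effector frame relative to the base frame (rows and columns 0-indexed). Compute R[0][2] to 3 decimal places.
0.479

End-effector z-axis (col 2 of R) = (0.4794,-0.3892,0.7866)
R[0][2] = 0.4794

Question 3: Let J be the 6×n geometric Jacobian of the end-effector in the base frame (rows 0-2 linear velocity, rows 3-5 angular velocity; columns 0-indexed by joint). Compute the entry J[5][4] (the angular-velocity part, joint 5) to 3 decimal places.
axis z_4 = (-0.8365,-0.2241,-0.5000); lever o_n−o_4 = (0.7418,6.4472,0.9398)
cross product → J_v[:, 4] = (3.0129,0.4153,-5.2269)
J_ω[:, 4] = z_4
entry J[5][4] = -0.5000

-0.500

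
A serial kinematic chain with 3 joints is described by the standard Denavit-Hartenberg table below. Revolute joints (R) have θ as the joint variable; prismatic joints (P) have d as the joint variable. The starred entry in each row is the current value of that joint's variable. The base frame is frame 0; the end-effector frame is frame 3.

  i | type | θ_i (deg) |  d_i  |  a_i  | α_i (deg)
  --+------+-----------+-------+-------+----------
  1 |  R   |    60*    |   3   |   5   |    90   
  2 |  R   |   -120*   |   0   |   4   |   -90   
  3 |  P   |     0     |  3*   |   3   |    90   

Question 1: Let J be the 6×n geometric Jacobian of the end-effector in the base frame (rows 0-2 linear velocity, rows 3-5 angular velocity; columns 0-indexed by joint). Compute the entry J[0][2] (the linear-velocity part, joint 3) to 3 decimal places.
0.433

prismatic axis z_2 = (0.4330,0.7500,-0.5000)
J_v[:, 2] = z_2; J_ω[:, 2] = (0,0,0)
entry J[0][2] = 0.4330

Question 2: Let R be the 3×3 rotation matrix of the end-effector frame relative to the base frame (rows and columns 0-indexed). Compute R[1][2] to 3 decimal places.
End-effector z-axis (col 2 of R) = (0.8660,-0.5000,0.0000)
R[1][2] = -0.5000

-0.500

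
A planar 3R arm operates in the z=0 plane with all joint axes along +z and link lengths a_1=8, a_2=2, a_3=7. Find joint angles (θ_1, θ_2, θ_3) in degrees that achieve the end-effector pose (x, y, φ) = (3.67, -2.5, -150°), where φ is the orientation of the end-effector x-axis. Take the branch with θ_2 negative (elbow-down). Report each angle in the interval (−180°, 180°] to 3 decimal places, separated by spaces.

wrist centre = target − a_3·(cos φ, sin φ) = (9.7322, 1.0000)
cos θ_2 = (95.7153−8²−2²)/(2·8·2) = 0.8661; θ_2 = -29.9911° (elbow-down)
β = atan2(1.0000,9.7322) = 5.8667°; ψ = atan2(-0.9997,9.7322) = -5.8651°
θ_1 = β − ψ = 11.7317°
θ_3 = φ − θ_1 − θ_2 = -131.7406° (wrapped to (-180°,180°])

11.732 -29.991 -131.741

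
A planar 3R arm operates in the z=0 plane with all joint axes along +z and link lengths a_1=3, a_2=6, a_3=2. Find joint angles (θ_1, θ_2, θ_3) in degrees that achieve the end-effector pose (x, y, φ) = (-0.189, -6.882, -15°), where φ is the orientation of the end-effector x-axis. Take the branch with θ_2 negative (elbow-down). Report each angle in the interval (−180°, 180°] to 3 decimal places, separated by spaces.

-44.999 -89.995 119.994

wrist centre = target − a_3·(cos φ, sin φ) = (-2.1209, -6.3644)
cos θ_2 = (45.0031−3²−6²)/(2·3·6) = 0.0001; θ_2 = -89.9950° (elbow-down)
β = atan2(-6.3644,-2.1209) = -108.4301°; ψ = atan2(-6.0000,3.0005) = -63.4310°
θ_1 = β − ψ = -44.9991°
θ_3 = φ − θ_1 − θ_2 = 119.9941° (wrapped to (-180°,180°])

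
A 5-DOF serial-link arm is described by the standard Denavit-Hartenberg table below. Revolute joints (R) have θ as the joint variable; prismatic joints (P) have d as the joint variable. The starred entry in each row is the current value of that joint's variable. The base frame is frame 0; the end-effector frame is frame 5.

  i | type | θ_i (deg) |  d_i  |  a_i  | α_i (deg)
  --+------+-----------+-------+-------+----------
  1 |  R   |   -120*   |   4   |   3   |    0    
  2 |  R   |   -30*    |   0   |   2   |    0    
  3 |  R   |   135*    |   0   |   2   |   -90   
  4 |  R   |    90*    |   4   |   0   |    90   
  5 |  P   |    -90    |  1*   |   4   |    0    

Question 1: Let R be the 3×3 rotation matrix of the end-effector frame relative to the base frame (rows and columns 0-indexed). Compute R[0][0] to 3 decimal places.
-0.259

End-effector x-axis (col 0 of R) = (-0.2588,-0.9659,-0.0000)
R[0][0] = -0.2588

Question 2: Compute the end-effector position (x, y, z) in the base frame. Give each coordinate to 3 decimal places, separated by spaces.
after link 1: o_1 = (-1.5000, -2.5981, 4.0000)
after link 2: o_2 = (-3.2321, -3.5981, 4.0000)
after link 3: o_3 = (-1.3002, -4.1157, 4.0000)
after link 4: o_4 = (-0.2649, -0.2520, 4.0000)
after link 5: o_5 = (-0.3343, -4.3745, 4.0000)

-0.334 -4.375 4.000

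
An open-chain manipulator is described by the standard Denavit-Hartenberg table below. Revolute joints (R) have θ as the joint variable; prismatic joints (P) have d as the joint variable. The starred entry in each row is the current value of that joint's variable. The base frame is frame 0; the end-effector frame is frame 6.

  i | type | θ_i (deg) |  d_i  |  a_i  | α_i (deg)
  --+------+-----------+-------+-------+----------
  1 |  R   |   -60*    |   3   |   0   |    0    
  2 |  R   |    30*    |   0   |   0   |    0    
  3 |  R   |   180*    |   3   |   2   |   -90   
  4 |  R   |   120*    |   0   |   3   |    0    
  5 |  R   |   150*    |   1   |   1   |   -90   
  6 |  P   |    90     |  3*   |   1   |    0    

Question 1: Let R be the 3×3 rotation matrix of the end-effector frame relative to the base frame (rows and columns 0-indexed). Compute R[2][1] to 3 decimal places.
-1.000

End-effector y-axis (col 1 of R) = (-0.0000,0.0000,-1.0000)
R[2][1] = -1.0000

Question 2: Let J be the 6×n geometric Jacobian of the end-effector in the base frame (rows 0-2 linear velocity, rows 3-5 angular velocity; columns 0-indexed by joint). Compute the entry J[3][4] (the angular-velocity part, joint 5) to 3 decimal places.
-0.500

axis z_4 = (-0.5000,-0.8660,0.0000); lever o_n−o_4 = (-2.5981,1.5000,1.0000)
cross product → J_v[:, 4] = (-0.8660,0.5000,-3.0000)
J_ω[:, 4] = z_4
entry J[3][4] = -0.5000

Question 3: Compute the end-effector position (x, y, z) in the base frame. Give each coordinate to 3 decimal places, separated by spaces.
after link 1: o_1 = (0.0000, 0.0000, 3.0000)
after link 2: o_2 = (0.0000, 0.0000, 3.0000)
after link 3: o_3 = (-1.7321, 1.0000, 6.0000)
after link 4: o_4 = (-0.4330, 0.2500, 3.4019)
after link 5: o_5 = (-0.9330, -0.6160, 4.4019)
after link 6: o_6 = (-3.0311, 1.7500, 4.4019)

-3.031 1.750 4.402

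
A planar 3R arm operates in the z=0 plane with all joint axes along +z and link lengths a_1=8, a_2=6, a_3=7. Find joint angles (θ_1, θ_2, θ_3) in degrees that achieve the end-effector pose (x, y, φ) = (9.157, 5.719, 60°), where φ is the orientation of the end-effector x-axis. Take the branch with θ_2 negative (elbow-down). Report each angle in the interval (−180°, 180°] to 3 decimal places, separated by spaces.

45.000 -134.999 149.999

wrist centre = target − a_3·(cos φ, sin φ) = (5.6570, -0.3432)
cos θ_2 = (32.1194−8²−6²)/(2·8·6) = -0.7071; θ_2 = -134.9986° (elbow-down)
β = atan2(-0.3432,5.6570) = -3.4716°; ψ = atan2(-4.2427,3.7575) = -48.4712°
θ_1 = β − ψ = 44.9997°
θ_3 = φ − θ_1 − θ_2 = 149.9989° (wrapped to (-180°,180°])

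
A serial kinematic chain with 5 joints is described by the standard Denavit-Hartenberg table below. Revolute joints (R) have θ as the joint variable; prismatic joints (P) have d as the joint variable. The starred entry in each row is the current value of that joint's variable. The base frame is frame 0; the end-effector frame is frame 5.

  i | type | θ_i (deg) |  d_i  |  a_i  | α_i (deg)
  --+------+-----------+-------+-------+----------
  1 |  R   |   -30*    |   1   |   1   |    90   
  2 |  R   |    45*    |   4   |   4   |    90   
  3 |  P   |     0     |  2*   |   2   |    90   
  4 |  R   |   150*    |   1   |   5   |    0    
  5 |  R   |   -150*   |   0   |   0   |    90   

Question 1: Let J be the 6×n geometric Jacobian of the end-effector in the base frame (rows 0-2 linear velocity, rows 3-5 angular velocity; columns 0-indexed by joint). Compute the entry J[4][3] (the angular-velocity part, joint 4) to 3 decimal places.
0.866

axis z_3 = (0.5000,0.8660,-0.0000); lever o_n−o_3 = (-0.6207,1.5131,-4.8296)
cross product → J_v[:, 3] = (-4.1826,2.4148,1.2941)
J_ω[:, 3] = z_3
entry J[4][3] = 0.8660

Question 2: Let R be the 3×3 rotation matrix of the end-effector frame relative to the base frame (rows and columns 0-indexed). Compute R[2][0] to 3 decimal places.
End-effector x-axis (col 0 of R) = (0.6124,-0.3536,0.7071)
R[2][0] = 0.7071

0.707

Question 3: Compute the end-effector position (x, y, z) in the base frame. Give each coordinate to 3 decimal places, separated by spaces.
after link 1: o_1 = (0.8660, -0.5000, 1.0000)
after link 2: o_2 = (1.3155, -5.3783, 3.8284)
after link 3: o_3 = (3.7650, -6.7925, 3.8284)
after link 4: o_4 = (3.1443, -5.2795, -1.0012)
after link 5: o_5 = (3.1443, -5.2795, -1.0012)

3.144 -5.279 -1.001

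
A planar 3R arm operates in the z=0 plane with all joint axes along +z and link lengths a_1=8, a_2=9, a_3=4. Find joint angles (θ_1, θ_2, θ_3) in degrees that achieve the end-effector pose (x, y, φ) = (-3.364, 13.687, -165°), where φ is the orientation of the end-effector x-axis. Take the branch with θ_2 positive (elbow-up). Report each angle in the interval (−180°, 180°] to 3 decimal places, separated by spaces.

56.110 60.002 78.888

wrist centre = target − a_3·(cos φ, sin φ) = (0.4997, 14.7223)
cos θ_2 = (216.9951−8²−9²)/(2·8·9) = 0.5000; θ_2 = 60.0022° (elbow-up)
β = atan2(14.7223,0.4997) = 88.0560°; ψ = atan2(7.7944,12.4997) = 31.9463°
θ_1 = β − ψ = 56.1097°
θ_3 = φ − θ_1 − θ_2 = 78.8881° (wrapped to (-180°,180°])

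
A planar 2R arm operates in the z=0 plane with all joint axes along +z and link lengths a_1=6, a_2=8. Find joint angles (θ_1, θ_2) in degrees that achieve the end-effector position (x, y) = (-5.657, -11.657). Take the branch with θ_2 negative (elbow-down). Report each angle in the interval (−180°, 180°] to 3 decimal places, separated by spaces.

-90.003 -44.996

cos θ_2 = (167.8873−6²−8²)/(2·6·8) = 0.7072; θ_2 = -44.9957° (elbow-down)
β = atan2(-11.6570,-5.6570) = -115.8867°; ψ = atan2(-5.6564,11.6573) = -25.8840°
θ_1 = β − ψ = -90.0028°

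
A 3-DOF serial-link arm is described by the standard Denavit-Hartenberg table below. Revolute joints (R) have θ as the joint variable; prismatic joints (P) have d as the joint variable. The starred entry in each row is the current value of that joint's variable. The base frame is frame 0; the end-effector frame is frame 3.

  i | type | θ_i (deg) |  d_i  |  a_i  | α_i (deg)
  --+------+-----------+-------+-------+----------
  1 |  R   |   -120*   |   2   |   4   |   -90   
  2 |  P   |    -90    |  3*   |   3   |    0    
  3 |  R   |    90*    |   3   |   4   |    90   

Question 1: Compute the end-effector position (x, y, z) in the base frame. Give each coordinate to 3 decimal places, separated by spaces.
after link 1: o_1 = (-2.0000, -3.4641, 2.0000)
after link 2: o_2 = (0.5981, -4.9641, 5.0000)
after link 3: o_3 = (1.1962, -9.9282, 5.0000)

1.196 -9.928 5.000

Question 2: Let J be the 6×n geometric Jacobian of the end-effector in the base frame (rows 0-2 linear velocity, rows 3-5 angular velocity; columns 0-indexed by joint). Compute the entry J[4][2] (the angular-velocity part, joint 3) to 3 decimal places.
axis z_2 = (0.8660,-0.5000,0.0000); lever o_n−o_2 = (0.5981,-4.9641,0.0000)
cross product → J_v[:, 2] = (0.0000,0.0000,-4.0000)
J_ω[:, 2] = z_2
entry J[4][2] = -0.5000

-0.500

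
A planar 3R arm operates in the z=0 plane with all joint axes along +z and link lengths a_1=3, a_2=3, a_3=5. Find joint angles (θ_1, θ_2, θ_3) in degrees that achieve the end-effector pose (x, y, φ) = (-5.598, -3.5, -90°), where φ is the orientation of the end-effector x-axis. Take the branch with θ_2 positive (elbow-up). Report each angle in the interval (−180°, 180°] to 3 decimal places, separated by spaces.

149.997 30.005 89.997

wrist centre = target − a_3·(cos φ, sin φ) = (-5.5980, 1.5000)
cos θ_2 = (33.5876−3²−3²)/(2·3·3) = 0.8660; θ_2 = 30.0054° (elbow-up)
β = atan2(1.5000,-5.5980) = 164.9998°; ψ = atan2(1.5002,5.5979) = 15.0027°
θ_1 = β − ψ = 149.9971°
θ_3 = φ − θ_1 − θ_2 = 89.9975° (wrapped to (-180°,180°])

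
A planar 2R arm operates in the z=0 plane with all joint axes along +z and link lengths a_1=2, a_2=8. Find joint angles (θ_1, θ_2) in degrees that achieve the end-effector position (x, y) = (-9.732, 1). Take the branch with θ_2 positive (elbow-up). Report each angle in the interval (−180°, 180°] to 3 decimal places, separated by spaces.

149.997 30.004

cos θ_2 = (95.7118−2²−8²)/(2·2·8) = 0.8660; θ_2 = 30.0035° (elbow-up)
β = atan2(1.0000,-9.7320) = 174.1332°; ψ = atan2(4.0004,8.9280) = 24.1361°
θ_1 = β − ψ = 149.9971°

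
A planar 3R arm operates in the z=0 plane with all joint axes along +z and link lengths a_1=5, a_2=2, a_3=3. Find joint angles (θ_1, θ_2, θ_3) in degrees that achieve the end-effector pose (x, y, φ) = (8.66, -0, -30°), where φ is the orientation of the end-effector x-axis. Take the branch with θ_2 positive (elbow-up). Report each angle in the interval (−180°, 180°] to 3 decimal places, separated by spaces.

wrist centre = target − a_3·(cos φ, sin φ) = (6.0619, 1.5000)
cos θ_2 = (38.9969−5²−2²)/(2·5·2) = 0.4998; θ_2 = 60.0102° (elbow-up)
β = atan2(1.5000,6.0619) = 13.8984°; ψ = atan2(1.7322,5.9997) = 16.1045°
θ_1 = β − ψ = -2.2060°
θ_3 = φ − θ_1 − θ_2 = -87.8042° (wrapped to (-180°,180°])

-2.206 60.010 -87.804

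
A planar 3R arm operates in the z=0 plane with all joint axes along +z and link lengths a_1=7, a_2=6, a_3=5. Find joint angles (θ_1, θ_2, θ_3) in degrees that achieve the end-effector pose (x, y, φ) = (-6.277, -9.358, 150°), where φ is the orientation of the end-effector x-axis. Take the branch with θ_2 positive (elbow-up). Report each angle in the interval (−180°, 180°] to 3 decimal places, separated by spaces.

wrist centre = target − a_3·(cos φ, sin φ) = (-1.9469, -11.8580)
cos θ_2 = (144.4025−7²−6²)/(2·7·6) = 0.7072; θ_2 = 44.9947° (elbow-up)
β = atan2(-11.8580,-1.9469) = -99.3238°; ψ = atan2(4.2422,11.2430) = 20.6726°
θ_1 = β − ψ = -119.9964°
θ_3 = φ − θ_1 − θ_2 = -134.9983° (wrapped to (-180°,180°])

-119.996 44.995 -134.998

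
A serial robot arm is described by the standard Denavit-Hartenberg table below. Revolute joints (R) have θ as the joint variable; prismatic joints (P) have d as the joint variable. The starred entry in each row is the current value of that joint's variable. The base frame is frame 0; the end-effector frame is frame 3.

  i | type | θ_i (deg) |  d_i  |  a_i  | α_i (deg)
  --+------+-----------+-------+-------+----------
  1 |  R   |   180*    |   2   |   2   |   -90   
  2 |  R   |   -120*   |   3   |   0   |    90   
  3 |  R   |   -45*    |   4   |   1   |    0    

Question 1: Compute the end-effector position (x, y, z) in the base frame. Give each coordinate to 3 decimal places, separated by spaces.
1.818 -2.293 0.612

after link 1: o_1 = (-2.0000, 0.0000, 2.0000)
after link 2: o_2 = (-2.0000, -3.0000, 2.0000)
after link 3: o_3 = (1.8177, -2.2929, 0.6124)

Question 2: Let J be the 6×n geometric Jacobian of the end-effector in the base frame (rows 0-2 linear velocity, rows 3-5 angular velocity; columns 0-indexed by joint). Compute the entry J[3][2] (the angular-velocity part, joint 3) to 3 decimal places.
0.866

axis z_2 = (0.8660,-0.0000,-0.5000); lever o_n−o_2 = (3.8177,0.7071,-1.3876)
cross product → J_v[:, 2] = (0.3536,-0.7071,0.6124)
J_ω[:, 2] = z_2
entry J[3][2] = 0.8660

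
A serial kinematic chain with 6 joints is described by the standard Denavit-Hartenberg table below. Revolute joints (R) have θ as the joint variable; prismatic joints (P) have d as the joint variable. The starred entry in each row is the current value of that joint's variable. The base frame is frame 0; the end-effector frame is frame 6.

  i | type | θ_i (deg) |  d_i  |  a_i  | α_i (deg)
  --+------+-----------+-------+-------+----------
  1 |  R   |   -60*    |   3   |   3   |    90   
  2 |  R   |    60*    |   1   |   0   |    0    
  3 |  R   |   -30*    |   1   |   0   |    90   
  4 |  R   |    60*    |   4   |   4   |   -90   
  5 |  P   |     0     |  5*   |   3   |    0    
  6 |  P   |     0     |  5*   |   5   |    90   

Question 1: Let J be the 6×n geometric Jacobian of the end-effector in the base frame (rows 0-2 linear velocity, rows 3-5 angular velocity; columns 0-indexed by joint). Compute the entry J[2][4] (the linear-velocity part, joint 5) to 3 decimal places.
prismatic axis z_4 = (-0.8080,0.3995,-0.4330)
J_v[:, 4] = z_4; J_ω[:, 4] = (0,0,0)
entry J[2][4] = -0.4330

-0.433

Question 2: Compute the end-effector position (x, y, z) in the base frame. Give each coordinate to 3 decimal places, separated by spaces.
after link 1: o_1 = (1.5000, -2.5981, 3.0000)
after link 2: o_2 = (0.6340, -3.0981, 3.0000)
after link 3: o_3 = (-0.2321, -3.5981, 3.0000)
after link 4: o_4 = (-1.3660, -8.5622, 0.5359)
after link 5: o_5 = (-7.0066, -8.9886, -0.8792)
after link 6: o_6 = (-13.7141, -11.0311, -1.7942)

-13.714 -11.031 -1.794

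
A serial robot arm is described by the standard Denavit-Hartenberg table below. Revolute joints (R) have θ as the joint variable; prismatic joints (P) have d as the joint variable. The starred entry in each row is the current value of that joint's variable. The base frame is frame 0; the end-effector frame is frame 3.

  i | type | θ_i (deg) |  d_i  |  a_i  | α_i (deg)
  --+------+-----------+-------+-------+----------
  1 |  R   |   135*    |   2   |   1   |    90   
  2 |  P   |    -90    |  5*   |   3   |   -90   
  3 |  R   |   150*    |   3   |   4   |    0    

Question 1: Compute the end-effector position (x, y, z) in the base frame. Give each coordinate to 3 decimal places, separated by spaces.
-0.707 4.950 2.464

after link 1: o_1 = (-0.7071, 0.7071, 2.0000)
after link 2: o_2 = (2.8284, 4.2426, -1.0000)
after link 3: o_3 = (-0.7071, 4.9497, 2.4641)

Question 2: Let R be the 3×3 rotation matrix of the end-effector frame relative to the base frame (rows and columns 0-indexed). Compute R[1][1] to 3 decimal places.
0.612

End-effector y-axis (col 1 of R) = (0.6124,0.6124,0.5000)
R[1][1] = 0.6124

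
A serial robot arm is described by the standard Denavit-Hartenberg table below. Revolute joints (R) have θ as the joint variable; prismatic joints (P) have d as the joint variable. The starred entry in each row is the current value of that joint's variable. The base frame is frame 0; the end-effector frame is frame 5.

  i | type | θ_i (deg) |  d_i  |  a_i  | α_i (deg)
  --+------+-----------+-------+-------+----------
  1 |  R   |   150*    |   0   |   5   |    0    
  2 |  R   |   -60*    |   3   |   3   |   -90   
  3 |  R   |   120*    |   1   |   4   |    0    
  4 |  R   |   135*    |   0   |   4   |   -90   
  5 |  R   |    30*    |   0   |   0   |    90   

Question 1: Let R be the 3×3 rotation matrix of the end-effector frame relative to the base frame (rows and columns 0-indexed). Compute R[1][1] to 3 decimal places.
0.966

End-effector y-axis (col 1 of R) = (-0.0000,0.9659,0.2588)
R[1][1] = 0.9659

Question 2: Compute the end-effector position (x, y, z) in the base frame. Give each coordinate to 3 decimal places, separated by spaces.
after link 1: o_1 = (-4.3301, 2.5000, 0.0000)
after link 2: o_2 = (-4.3301, 5.5000, 3.0000)
after link 3: o_3 = (-5.3301, 3.5000, -0.4641)
after link 4: o_4 = (-5.3301, 2.4647, 3.3996)
after link 5: o_5 = (-5.3301, 2.4647, 3.3996)

-5.330 2.465 3.400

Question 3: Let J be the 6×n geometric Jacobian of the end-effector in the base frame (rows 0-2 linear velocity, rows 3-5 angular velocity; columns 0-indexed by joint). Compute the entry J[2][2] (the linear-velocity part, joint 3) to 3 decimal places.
axis z_2 = (-1.0000,-0.0000,0.0000); lever o_n−o_2 = (-1.0000,-3.0353,0.3996)
cross product → J_v[:, 2] = (0.0000,0.3996,3.0353)
J_ω[:, 2] = z_2
entry J[2][2] = 3.0353

3.035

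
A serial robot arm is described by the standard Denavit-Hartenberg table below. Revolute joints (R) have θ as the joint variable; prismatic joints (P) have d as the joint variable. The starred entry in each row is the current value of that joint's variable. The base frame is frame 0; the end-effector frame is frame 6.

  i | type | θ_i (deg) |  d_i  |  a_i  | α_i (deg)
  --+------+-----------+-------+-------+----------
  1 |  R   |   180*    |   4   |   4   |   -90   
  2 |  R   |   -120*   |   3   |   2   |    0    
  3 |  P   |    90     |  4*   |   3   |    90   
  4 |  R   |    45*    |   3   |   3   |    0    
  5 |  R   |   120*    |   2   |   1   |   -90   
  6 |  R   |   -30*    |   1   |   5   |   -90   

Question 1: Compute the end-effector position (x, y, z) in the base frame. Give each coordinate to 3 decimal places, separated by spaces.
after link 1: o_1 = (-4.0000, 0.0000, 4.0000)
after link 2: o_2 = (-3.0000, -3.0000, 5.7321)
after link 3: o_3 = (-5.5981, -7.0000, 7.2321)
after link 4: o_4 = (-5.9352, -9.1213, 10.8908)
after link 5: o_5 = (-4.0987, -9.3801, 12.1399)
after link 6: o_6 = (0.9977, -9.5349, 12.0842)

0.998 -9.535 12.084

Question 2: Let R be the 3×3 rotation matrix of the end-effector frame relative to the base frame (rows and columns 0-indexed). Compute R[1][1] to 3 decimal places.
-0.966

End-effector y-axis (col 1 of R) = (-0.2241,-0.9659,0.1294)
R[1][1] = -0.9659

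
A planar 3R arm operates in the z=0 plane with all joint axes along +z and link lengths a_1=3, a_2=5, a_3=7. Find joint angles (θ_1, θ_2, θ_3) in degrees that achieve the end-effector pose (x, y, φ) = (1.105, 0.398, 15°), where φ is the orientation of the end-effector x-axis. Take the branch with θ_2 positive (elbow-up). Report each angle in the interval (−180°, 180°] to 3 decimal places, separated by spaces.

wrist centre = target − a_3·(cos φ, sin φ) = (-5.6565, -1.4137)
cos θ_2 = (33.9944−3²−5²)/(2·3·5) = -0.0002; θ_2 = 90.0107° (elbow-up)
β = atan2(-1.4137,-5.6565) = -165.9674°; ψ = atan2(5.0000,2.9991) = 59.0441°
θ_1 = β − ψ = -225.0115°
θ_3 = φ − θ_1 − θ_2 = 150.0009° (wrapped to (-180°,180°])

134.988 90.011 150.001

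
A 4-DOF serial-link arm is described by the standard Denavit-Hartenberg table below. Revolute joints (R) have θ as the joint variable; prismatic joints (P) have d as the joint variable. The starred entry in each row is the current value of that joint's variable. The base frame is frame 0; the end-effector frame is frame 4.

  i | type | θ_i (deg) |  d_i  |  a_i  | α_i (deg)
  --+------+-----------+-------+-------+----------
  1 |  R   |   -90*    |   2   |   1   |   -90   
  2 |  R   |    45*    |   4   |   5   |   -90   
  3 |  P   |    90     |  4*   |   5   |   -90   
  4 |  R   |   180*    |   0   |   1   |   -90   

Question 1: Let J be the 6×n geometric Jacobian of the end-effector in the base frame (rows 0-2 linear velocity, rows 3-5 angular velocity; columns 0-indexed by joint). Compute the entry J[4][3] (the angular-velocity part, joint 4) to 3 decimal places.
axis z_3 = (-0.0000,0.7071,0.7071); lever o_n−o_3 = (1.0000,0.0000,0.0000)
cross product → J_v[:, 3] = (0.0000,0.7071,-0.7071)
J_ω[:, 3] = z_3
entry J[4][3] = 0.7071

0.707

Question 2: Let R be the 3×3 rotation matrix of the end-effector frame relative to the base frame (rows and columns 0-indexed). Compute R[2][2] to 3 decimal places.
-0.707

End-effector z-axis (col 2 of R) = (0.0000,0.7071,-0.7071)
R[2][2] = -0.7071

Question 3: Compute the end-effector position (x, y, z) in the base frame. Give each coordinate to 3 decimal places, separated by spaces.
0.000 -1.707 -4.364

after link 1: o_1 = (0.0000, -1.0000, 2.0000)
after link 2: o_2 = (4.0000, -4.5355, -1.5355)
after link 3: o_3 = (-1.0000, -1.7071, -4.3640)
after link 4: o_4 = (0.0000, -1.7071, -4.3640)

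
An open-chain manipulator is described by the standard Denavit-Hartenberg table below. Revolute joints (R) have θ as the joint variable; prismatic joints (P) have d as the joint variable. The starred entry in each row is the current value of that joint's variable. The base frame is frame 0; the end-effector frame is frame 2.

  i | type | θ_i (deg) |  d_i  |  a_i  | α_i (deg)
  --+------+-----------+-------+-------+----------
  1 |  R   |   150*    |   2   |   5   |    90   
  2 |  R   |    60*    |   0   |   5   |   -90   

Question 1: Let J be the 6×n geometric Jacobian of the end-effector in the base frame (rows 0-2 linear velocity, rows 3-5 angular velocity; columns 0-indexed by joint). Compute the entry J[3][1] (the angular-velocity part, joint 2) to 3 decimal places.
0.500

axis z_1 = (0.5000,0.8660,0.0000); lever o_n−o_1 = (-2.1651,1.2500,4.3301)
cross product → J_v[:, 1] = (3.7500,-2.1651,2.5000)
J_ω[:, 1] = z_1
entry J[3][1] = 0.5000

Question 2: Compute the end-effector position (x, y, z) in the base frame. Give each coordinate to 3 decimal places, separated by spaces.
-6.495 3.750 6.330

after link 1: o_1 = (-4.3301, 2.5000, 2.0000)
after link 2: o_2 = (-6.4952, 3.7500, 6.3301)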